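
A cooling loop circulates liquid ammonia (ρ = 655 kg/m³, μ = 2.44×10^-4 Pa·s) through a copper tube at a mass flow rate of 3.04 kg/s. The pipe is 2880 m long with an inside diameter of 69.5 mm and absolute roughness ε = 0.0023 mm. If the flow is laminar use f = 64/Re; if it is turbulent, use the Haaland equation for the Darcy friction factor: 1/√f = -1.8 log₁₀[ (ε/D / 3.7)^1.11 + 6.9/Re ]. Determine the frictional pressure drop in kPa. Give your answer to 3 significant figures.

ΔP ≈ 312 kPa

A = πD²/4 = π(0.0695)²/4 = 0.003794 m²; mean velocity V = ṁ/(ρA) = 3.04/(655 · 0.003794) = 1.223 m/s.
Reynolds number Re = ρVD/μ = 655 · 1.223 · 0.0695 / 0.000244 = 2.282e+05.
Re > 4000 → turbulent. Relative roughness ε/D = 2.3e-06/0.0695 = 3.31e-05. Haaland: 1/√f = -1.8 log₁₀[(3.31e-05/3.7)^1.11 + 6.9/2.282e+05] = -1.8 log₁₀[2.49e-06 + 3.02e-05] = 8.073, so f = 0.01534.
Darcy-Weisbach: ΔP = f(L/D)(ρV²/2) = 0.01534·(2880/0.0695)·(655·1.223²/2) = 0.01534·4.144e+04·490.2 = 3.116e+05 Pa.
ΔP = 3.116e+05 Pa = 312 kPa.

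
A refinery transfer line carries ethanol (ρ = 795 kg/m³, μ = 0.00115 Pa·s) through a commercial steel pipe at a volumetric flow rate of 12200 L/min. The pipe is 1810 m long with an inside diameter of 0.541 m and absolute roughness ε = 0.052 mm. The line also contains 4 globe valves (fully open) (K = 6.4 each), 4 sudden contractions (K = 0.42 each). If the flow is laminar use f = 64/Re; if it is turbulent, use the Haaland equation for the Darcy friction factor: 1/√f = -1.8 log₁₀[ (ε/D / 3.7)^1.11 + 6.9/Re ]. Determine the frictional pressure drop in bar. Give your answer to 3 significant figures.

ΔP ≈ 0.241 bar

Q = 12200 L/min = 12200/60000 = 0.2033 m³/s.
Cross-sectional area A = πD²/4 = π(0.541)²/4 = 0.2299 m²; mean velocity V = Q/A = 0.2033/0.2299 = 0.8846 m/s.
Reynolds number Re = ρVD/μ = 795 · 0.8846 · 0.541 / 0.00115 = 3.308e+05.
Re > 4000 → turbulent. Relative roughness ε/D = 5.2e-05/0.541 = 9.61e-05. Haaland: 1/√f = -1.8 log₁₀[(9.61e-05/3.7)^1.11 + 6.9/3.308e+05] = -1.8 log₁₀[8.13e-06 + 2.09e-05] = 8.168, so f = 0.01499.
Total minor-loss coefficient ΣK = 4·6.4 + 4·0.42 = 27.3.
ΔP = [f·L/D + ΣK]·(ρV²/2) = [0.01499·1810/0.541 + 27.3]·(795·0.8846²/2) = [50.15 + 27.3]·311 = 2.408e+04 Pa.
ΔP = 2.408e+04 Pa = 0.241 bar.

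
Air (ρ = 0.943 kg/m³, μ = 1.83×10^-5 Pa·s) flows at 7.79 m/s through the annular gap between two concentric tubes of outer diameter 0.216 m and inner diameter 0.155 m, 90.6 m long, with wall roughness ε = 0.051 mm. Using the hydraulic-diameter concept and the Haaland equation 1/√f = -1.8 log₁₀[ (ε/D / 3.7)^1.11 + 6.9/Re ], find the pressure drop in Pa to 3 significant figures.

Hydraulic diameter D_h = 4A/P = D_o - D_i = 0.216 - 0.155 = 0.061 m.
Re = ρVD_h/μ = 0.943·7.79·0.061/1.83e-05 = 2.449e+04.
ε/D_h = 5.1e-05/0.061 = 0.000836; Haaland gives 1/√f = -1.8 log₁₀[8.97e-05+0.000282] = 6.174, so f = 0.02623.
ΔP = f(L/D_h)(ρV²/2) = 0.02623·90.6/0.061·28.61 = 1115 Pa.

ΔP ≈ 1110 Pa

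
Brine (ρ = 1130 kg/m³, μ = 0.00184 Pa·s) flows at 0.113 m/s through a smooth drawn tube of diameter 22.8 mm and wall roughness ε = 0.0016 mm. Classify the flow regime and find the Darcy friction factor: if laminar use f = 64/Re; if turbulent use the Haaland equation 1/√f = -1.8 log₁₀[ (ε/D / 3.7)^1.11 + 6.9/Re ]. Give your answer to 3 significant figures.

f ≈ 0.0404

Re = ρVD/μ = 1130·0.113·0.0228/0.00184 = 1582.
Re < 2300 → laminar, so f = 64/Re = 0.04045 (roughness is irrelevant in laminar flow).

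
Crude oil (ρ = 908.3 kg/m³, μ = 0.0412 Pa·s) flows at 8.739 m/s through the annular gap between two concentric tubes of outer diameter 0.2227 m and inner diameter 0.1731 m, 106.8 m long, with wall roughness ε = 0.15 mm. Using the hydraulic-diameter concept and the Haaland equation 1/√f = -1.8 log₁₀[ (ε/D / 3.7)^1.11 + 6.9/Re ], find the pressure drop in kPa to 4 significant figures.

Hydraulic diameter D_h = 4A/P = D_o - D_i = 0.2227 - 0.1731 = 0.0496 m.
Re = ρVD_h/μ = 908.3·8.739·0.0496/0.0412 = 9556.
ε/D_h = 0.00015/0.0496 = 0.00302; Haaland gives 1/√f = -1.8 log₁₀[0.000374+0.000722] = 5.328, so f = 0.03522.
ΔP = f(L/D_h)(ρV²/2) = 0.03522·106.8/0.0496·3.468e+04 = 2.63e+06 Pa.
ΔP = 2630 kPa.

ΔP ≈ 2630 kPa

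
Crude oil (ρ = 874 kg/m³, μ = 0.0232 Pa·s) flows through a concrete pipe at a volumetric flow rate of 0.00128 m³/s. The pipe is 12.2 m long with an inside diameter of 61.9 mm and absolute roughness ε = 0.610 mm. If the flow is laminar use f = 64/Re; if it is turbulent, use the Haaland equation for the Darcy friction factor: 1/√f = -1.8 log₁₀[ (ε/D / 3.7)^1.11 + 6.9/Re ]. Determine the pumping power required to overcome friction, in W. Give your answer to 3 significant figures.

Cross-sectional area A = πD²/4 = π(0.0619)²/4 = 0.003009 m²; mean velocity V = Q/A = 0.00128/0.003009 = 0.4253 m/s.
Reynolds number Re = ρVD/μ = 874 · 0.4253 · 0.0619 / 0.0232 = 991.9.
Re < 2300 → laminar flow, so f = 64/Re = 64/991.9 = 0.06452 (the turbulent correlation is not needed).
Darcy-Weisbach: ΔP = f(L/D)(ρV²/2) = 0.06452·(12.2/0.0619)·(874·0.4253²/2) = 0.06452·197.1·79.06 = 1005 Pa.
Pumping power P = QΔP = 0.00128·1005 = 1.287 W = 1.29 W.

P ≈ 1.29 W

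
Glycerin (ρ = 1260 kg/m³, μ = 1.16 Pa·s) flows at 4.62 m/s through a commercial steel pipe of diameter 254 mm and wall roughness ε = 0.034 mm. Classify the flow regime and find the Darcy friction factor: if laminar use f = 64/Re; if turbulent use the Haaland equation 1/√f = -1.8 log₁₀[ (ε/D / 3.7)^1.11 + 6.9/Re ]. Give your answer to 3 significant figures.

Re = ρVD/μ = 1260·4.62·0.254/1.16 = 1275.
Re < 2300 → laminar, so f = 64/Re = 0.05021 (roughness is irrelevant in laminar flow).

f ≈ 0.0502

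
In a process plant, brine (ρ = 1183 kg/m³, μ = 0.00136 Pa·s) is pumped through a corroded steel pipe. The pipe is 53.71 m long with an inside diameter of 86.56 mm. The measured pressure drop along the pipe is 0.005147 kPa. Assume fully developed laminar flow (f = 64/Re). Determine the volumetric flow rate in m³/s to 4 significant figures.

For laminar flow, f = 64/Re with Re = ρVD/μ, so Darcy-Weisbach reduces to ΔP = 32μLV/D². Solving for V: V = ΔP·D²/(32μL) = 5.147·(0.08656)²/(32·0.00136·53.71) = 0.0165 m/s.
Check: Re = ρVD/μ = 1183·0.0165·0.08656/0.00136 = 1242 < 2300, so the laminar assumption holds.
Q = V·A = 0.0165·(π/4·0.08656²) = 9.709e-05 m³/s = 9.709×10^-5 m³/s.

Q ≈ 9.709×10^-5 m³/s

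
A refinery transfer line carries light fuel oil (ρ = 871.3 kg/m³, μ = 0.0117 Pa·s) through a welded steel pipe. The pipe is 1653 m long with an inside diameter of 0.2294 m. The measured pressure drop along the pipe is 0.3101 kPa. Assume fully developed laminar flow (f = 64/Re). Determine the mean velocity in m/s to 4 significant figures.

V ≈ 0.02637 m/s

For laminar flow, f = 64/Re with Re = ρVD/μ, so Darcy-Weisbach reduces to ΔP = 32μLV/D². Solving for V: V = ΔP·D²/(32μL) = 310.1·(0.2294)²/(32·0.0117·1653) = 0.02637 m/s.
Check: Re = ρVD/μ = 871.3·0.02637·0.2294/0.0117 = 450.5 < 2300, so the laminar assumption holds.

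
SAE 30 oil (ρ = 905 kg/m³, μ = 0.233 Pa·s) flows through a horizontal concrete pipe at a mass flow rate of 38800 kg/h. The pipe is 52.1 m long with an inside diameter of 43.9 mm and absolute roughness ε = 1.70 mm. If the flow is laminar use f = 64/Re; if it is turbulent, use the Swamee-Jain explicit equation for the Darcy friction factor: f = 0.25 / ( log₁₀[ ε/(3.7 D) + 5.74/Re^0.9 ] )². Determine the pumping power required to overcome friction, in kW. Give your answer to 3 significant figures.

P ≈ 18.9 kW

ṁ = 38800 kg/h = 38800/3600 = 10.78 kg/s.
A = πD²/4 = π(0.0439)²/4 = 0.001514 m²; mean velocity V = ṁ/(ρA) = 10.78/(905 · 0.001514) = 7.868 m/s.
Reynolds number Re = ρVD/μ = 905 · 7.868 · 0.0439 / 0.233 = 1342.
Re < 2300 → laminar flow, so f = 64/Re = 64/1342 = 0.0477 (the turbulent correlation is not needed).
Darcy-Weisbach: ΔP = f(L/D)(ρV²/2) = 0.0477·(52.1/0.0439)·(905·7.868²/2) = 0.0477·1187·2.801e+04 = 1.586e+06 Pa.
Q = ṁ/ρ = 10.78/905 = 0.01191 m³/s.
Pumping power P = QΔP = 0.01191·1.586e+06 = 18890 W = 18.9 kW.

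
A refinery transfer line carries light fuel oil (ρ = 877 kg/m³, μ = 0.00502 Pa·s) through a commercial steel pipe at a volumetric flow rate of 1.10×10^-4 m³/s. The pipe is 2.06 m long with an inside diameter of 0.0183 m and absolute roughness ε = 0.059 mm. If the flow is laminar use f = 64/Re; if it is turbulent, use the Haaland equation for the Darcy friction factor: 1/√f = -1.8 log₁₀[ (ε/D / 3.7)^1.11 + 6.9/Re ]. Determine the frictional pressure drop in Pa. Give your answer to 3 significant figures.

ΔP ≈ 413 Pa

Cross-sectional area A = πD²/4 = π(0.0183)²/4 = 0.000263 m²; mean velocity V = Q/A = 0.00011/0.000263 = 0.4182 m/s.
Reynolds number Re = ρVD/μ = 877 · 0.4182 · 0.0183 / 0.00502 = 1337.
Re < 2300 → laminar flow, so f = 64/Re = 64/1337 = 0.04787 (the turbulent correlation is not needed).
Darcy-Weisbach: ΔP = f(L/D)(ρV²/2) = 0.04787·(2.06/0.0183)·(877·0.4182²/2) = 0.04787·112.6·76.7 = 413.3 Pa.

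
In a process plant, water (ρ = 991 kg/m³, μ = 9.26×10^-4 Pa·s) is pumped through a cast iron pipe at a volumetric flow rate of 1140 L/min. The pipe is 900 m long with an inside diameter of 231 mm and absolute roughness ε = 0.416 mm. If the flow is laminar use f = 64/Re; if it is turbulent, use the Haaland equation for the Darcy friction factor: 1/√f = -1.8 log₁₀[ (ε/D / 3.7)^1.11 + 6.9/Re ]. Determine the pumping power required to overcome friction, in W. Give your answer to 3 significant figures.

P ≈ 183 W

Q = 1140 L/min = 1140/60000 = 0.019 m³/s.
Cross-sectional area A = πD²/4 = π(0.231)²/4 = 0.04191 m²; mean velocity V = Q/A = 0.019/0.04191 = 0.4534 m/s.
Reynolds number Re = ρVD/μ = 991 · 0.4534 · 0.231 / 0.000926 = 1.121e+05.
Re > 4000 → turbulent. Relative roughness ε/D = 0.000416/0.231 = 0.0018. Haaland: 1/√f = -1.8 log₁₀[(0.0018/3.7)^1.11 + 6.9/1.121e+05] = -1.8 log₁₀[0.00021 + 6.16e-05] = 6.418, so f = 0.02428.
Darcy-Weisbach: ΔP = f(L/D)(ρV²/2) = 0.02428·(900/0.231)·(991·0.4534²/2) = 0.02428·3896·101.8 = 9633 Pa.
Pumping power P = QΔP = 0.019·9633 = 183.0 W = 183 W.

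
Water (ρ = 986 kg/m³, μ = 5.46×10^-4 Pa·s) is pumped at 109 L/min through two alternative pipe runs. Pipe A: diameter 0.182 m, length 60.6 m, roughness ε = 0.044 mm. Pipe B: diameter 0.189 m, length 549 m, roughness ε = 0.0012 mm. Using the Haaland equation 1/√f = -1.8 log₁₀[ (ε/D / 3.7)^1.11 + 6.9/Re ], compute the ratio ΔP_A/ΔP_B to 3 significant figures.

Pipe A: V = Q/A = 0.001817/0.02602 = 0.06983 m/s; Re = 2.295e+04; ε/D = 0.000242; Haaland → f = 0.02533; ΔP_A = f(L/D)(ρV²/2) = 20.28 Pa.
Pipe B: V = Q/A = 0.001817/0.02806 = 0.06475 m/s; Re = 2.21e+04; ε/D = 6.35e-06; Haaland → f = 0.02512; ΔP_B = f(L/D)(ρV²/2) = 150.9 Pa.
ΔP_A/ΔP_B = 20.28/150.9 = 0.134.

ΔP_A/ΔP_B ≈ 0.134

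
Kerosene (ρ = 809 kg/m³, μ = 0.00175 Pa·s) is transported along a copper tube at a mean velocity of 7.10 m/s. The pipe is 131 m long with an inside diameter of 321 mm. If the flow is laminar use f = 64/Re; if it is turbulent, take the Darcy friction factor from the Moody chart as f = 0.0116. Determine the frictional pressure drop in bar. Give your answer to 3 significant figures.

Reynolds number Re = ρVD/μ = 809 · 7.1 · 0.321 / 0.00175 = 1.054e+06.
Re > 4000 → turbulent; use the Moody-chart value f = 0.0116.
Darcy-Weisbach: ΔP = f(L/D)(ρV²/2) = 0.0116·(131/0.321)·(809·7.1²/2) = 0.0116·408.1·2.039e+04 = 9.653e+04 Pa.
ΔP = 9.653e+04 Pa = 0.965 bar.

ΔP ≈ 0.965 bar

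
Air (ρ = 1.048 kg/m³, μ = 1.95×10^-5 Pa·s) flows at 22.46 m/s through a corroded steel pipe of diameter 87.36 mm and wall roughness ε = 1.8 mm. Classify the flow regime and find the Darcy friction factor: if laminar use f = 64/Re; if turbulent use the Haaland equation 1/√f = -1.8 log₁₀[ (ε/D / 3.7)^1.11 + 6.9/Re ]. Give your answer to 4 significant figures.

f ≈ 0.04965

Re = ρVD/μ = 1.048·22.46·0.08736/1.95e-05 = 1.055e+05.
Re > 4000 → turbulent. ε/D = 0.0018/0.08736 = 0.0206; Haaland: 1/√f = -1.8 log₁₀[0.00315 + 6.54e-05] = 4.488, so f = 0.04965.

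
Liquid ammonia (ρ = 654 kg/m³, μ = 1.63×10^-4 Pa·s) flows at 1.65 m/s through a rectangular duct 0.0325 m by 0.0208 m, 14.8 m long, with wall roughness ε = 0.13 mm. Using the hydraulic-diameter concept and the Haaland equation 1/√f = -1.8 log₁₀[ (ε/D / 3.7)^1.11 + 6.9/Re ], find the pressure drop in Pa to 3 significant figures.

ΔP ≈ 16200 Pa

Hydraulic diameter D_h = 4A/P = 4·(0.0325·0.0208)/(2·(0.0325+0.0208)) = 0.002704/0.1066 = 0.02537 m.
Re = ρVD_h/μ = 654·1.65·0.02537/0.000163 = 1.679e+05.
ε/D_h = 0.00013/0.02537 = 0.00513; Haaland gives 1/√f = -1.8 log₁₀[0.000672+4.11e-05] = 5.665, so f = 0.03116.
ΔP = f(L/D_h)(ρV²/2) = 0.03116·14.8/0.02537·890.3 = 1.619e+04 Pa.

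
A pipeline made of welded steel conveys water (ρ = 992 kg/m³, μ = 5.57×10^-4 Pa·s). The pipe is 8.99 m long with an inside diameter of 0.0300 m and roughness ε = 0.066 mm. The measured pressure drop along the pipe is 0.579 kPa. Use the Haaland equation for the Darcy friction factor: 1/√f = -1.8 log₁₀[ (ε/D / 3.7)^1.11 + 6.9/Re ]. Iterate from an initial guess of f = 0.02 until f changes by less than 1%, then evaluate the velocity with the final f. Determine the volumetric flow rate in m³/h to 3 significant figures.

Q ≈ 0.917 m³/h

Rearranging Darcy-Weisbach: V = √(2·ΔP·D/(f·L·ρ)). With ε/D = 6.6e-05/0.03 = 0.0022, iterate starting from f = 0.02:
  f = 0.02 → V = √(2·579·0.03/(0.02·8.99·992)) = 0.4413 m/s; Re = ρVD/μ = 2.358e+04; f → 0.02912
  f = 0.02912 → V = 0.3657 m/s; Re = 1.954e+04; f → 0.02994
  f = 0.02994 → V = 0.3607 m/s; Re = 1.927e+04; f → 0.03001
Converged (Δf/f < 1%). With the final f = 0.03001: V = √(2·579·0.03/(0.03001·8.99·992)) = 0.3603 m/s.
Q = V·A = 0.3603·(π/4·0.03²) = 0.0002547 m³/s = 0.917 m³/h.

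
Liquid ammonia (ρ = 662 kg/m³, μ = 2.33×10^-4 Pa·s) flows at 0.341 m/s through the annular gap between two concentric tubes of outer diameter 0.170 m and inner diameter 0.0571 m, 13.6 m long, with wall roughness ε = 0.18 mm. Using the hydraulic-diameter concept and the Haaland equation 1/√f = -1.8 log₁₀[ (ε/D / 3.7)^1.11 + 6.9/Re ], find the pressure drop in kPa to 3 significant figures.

ΔP ≈ 0.110 kPa

Hydraulic diameter D_h = 4A/P = D_o - D_i = 0.17 - 0.0571 = 0.1129 m.
Re = ρVD_h/μ = 662·0.341·0.1129/0.000233 = 1.094e+05.
ε/D_h = 0.00018/0.1129 = 0.00159; Haaland gives 1/√f = -1.8 log₁₀[0.000184+6.31e-05] = 6.494, so f = 0.02371.
ΔP = f(L/D_h)(ρV²/2) = 0.02371·13.6/0.1129·38.49 = 109.9 Pa.
ΔP = 0.110 kPa.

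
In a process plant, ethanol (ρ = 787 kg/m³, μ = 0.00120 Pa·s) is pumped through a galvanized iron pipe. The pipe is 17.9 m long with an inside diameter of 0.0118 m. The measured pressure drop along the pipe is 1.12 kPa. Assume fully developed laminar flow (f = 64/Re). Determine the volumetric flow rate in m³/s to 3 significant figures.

For laminar flow, f = 64/Re with Re = ρVD/μ, so Darcy-Weisbach reduces to ΔP = 32μLV/D². Solving for V: V = ΔP·D²/(32μL) = 1120·(0.0118)²/(32·0.0012·17.9) = 0.2269 m/s.
Check: Re = ρVD/μ = 787·0.2269·0.0118/0.0012 = 1756 < 2300, so the laminar assumption holds.
Q = V·A = 0.2269·(π/4·0.0118²) = 2.481e-05 m³/s = 2.48×10^-5 m³/s.

Q ≈ 2.48×10^-5 m³/s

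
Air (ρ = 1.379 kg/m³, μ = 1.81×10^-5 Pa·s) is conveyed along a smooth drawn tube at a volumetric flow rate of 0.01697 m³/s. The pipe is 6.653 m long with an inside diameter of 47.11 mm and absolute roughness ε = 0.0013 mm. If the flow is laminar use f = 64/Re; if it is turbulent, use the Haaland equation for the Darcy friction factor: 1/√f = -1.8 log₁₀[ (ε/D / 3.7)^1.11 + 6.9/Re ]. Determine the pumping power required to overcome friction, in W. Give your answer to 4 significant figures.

P ≈ 3.531 W

Cross-sectional area A = πD²/4 = π(0.04711)²/4 = 0.001743 m²; mean velocity V = Q/A = 0.01697/0.001743 = 9.736 m/s.
Reynolds number Re = ρVD/μ = 1.379 · 9.736 · 0.04711 / 1.81e-05 = 3.494e+04.
Re > 4000 → turbulent. Relative roughness ε/D = 1.3e-06/0.04711 = 2.76e-05. Haaland: 1/√f = -1.8 log₁₀[(2.76e-05/3.7)^1.11 + 6.9/3.494e+04] = -1.8 log₁₀[2.04e-06 + 0.000197] = 6.66, so f = 0.02254.
Darcy-Weisbach: ΔP = f(L/D)(ρV²/2) = 0.02254·(6.653/0.04711)·(1.379·9.736²/2) = 0.02254·141.2·65.35 = 208.1 Pa.
Pumping power P = QΔP = 0.01697·208.1 = 3.5309 W = 3.531 W.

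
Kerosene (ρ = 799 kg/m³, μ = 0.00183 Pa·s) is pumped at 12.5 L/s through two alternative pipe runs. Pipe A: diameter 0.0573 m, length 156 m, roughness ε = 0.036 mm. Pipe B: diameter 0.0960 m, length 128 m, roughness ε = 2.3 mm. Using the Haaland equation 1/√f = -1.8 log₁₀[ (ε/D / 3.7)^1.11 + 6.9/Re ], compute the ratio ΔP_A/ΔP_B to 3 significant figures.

ΔP_A/ΔP_B ≈ 6.15

Pipe A: V = Q/A = 0.0125/0.002579 = 4.847 m/s; Re = 1.213e+05; ε/D = 0.000628; Haaland → f = 0.02016; ΔP_A = f(L/D)(ρV²/2) = 5.152e+05 Pa.
Pipe B: V = Q/A = 0.0125/0.007238 = 1.727 m/s; Re = 7.238e+04; ε/D = 0.024; Haaland → f = 0.05277; ΔP_B = f(L/D)(ρV²/2) = 8.382e+04 Pa.
ΔP_A/ΔP_B = 5.152e+05/8.382e+04 = 6.15.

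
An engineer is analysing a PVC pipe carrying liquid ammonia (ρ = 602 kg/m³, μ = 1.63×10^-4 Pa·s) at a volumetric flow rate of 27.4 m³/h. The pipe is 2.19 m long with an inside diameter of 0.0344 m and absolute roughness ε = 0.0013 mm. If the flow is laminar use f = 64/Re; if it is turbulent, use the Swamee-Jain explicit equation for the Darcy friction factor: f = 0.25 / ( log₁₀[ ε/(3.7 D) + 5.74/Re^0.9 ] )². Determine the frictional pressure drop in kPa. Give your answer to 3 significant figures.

ΔP ≈ 15.9 kPa

Q = 27.4 m³/h = 27.4/3600 = 0.007611 m³/s.
Cross-sectional area A = πD²/4 = π(0.0344)²/4 = 0.0009294 m²; mean velocity V = Q/A = 0.007611/0.0009294 = 8.189 m/s.
Reynolds number Re = ρVD/μ = 602 · 8.189 · 0.0344 / 0.000163 = 1.04e+06.
Re > 4000 → turbulent. Relative roughness ε/D = 1.3e-06/0.0344 = 3.78e-05. Swamee-Jain: f = 0.25/(log₁₀[3.78e-05/3.7 + 5.74/1.04e+06^0.9])² = 0.25/(log₁₀[1.02e-05 + 2.21e-05])² = 0.25/(-4.491)² = 0.01239.
Darcy-Weisbach: ΔP = f(L/D)(ρV²/2) = 0.01239·(2.19/0.0344)·(602·8.189²/2) = 0.01239·63.66·2.019e+04 = 1.593e+04 Pa.
ΔP = 1.593e+04 Pa = 15.9 kPa.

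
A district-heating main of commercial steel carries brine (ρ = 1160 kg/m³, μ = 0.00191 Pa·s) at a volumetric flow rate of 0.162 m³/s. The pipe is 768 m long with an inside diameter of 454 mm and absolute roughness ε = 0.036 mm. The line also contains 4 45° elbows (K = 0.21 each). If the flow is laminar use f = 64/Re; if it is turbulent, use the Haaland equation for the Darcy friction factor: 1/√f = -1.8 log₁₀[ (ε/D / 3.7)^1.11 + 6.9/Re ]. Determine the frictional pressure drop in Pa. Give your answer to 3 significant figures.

ΔP ≈ 15500 Pa

Cross-sectional area A = πD²/4 = π(0.454)²/4 = 0.1619 m²; mean velocity V = Q/A = 0.162/0.1619 = 1.001 m/s.
Reynolds number Re = ρVD/μ = 1160 · 1.001 · 0.454 / 0.00191 = 2.759e+05.
Re > 4000 → turbulent. Relative roughness ε/D = 3.6e-05/0.454 = 7.93e-05. Haaland: 1/√f = -1.8 log₁₀[(7.93e-05/3.7)^1.11 + 6.9/2.759e+05] = -1.8 log₁₀[6.57e-06 + 2.5e-05] = 8.101, so f = 0.01524.
Total minor-loss coefficient ΣK = 4·0.21 = 0.84.
ΔP = [f·L/D + ΣK]·(ρV²/2) = [0.01524·768/0.454 + 0.84]·(1160·1.001²/2) = [25.78 + 0.84]·580.8 = 1.546e+04 Pa.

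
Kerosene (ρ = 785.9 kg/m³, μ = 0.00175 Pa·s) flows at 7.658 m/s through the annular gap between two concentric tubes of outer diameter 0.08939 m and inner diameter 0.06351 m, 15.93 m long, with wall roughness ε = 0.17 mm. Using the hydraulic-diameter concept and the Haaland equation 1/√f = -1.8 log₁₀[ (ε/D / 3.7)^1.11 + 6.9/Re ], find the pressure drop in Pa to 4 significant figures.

Hydraulic diameter D_h = 4A/P = D_o - D_i = 0.08939 - 0.06351 = 0.02588 m.
Re = ρVD_h/μ = 785.9·7.658·0.02588/0.00175 = 8.9e+04.
ε/D_h = 0.00017/0.02588 = 0.00657; Haaland gives 1/√f = -1.8 log₁₀[0.000885+7.75e-05] = 5.43, so f = 0.03391.
ΔP = f(L/D_h)(ρV²/2) = 0.03391·15.93/0.02588·2.304e+04 = 4.81e+05 Pa.

ΔP ≈ 481000 Pa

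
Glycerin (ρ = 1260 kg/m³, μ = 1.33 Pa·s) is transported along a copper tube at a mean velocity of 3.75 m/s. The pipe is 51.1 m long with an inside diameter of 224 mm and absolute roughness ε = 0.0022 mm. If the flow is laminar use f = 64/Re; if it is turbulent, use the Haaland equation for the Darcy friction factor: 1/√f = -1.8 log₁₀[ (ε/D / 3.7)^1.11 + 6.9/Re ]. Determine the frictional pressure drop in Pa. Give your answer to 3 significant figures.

Reynolds number Re = ρVD/μ = 1260 · 3.75 · 0.224 / 1.33 = 795.8.
Re < 2300 → laminar flow, so f = 64/Re = 64/795.8 = 0.08042 (the turbulent correlation is not needed).
Darcy-Weisbach: ΔP = f(L/D)(ρV²/2) = 0.08042·(51.1/0.224)·(1260·3.75²/2) = 0.08042·228.1·8859 = 1.625e+05 Pa.

ΔP ≈ 163000 Pa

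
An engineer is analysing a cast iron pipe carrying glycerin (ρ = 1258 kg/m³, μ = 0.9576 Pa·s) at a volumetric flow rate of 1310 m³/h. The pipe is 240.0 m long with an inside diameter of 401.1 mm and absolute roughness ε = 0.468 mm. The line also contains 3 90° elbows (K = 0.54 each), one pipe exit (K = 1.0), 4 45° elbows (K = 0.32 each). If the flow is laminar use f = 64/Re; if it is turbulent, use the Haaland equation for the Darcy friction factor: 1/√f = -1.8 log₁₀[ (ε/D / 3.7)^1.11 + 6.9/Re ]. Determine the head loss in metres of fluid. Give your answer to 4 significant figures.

Q = 1310 m³/h = 1310/3600 = 0.3639 m³/s.
Cross-sectional area A = πD²/4 = π(0.4011)²/4 = 0.1264 m²; mean velocity V = Q/A = 0.3639/0.1264 = 2.88 m/s.
Reynolds number Re = ρVD/μ = 1258 · 2.88 · 0.4011 / 0.958 = 1517.
Re < 2300 → laminar flow, so f = 64/Re = 64/1517 = 0.04218 (the turbulent correlation is not needed).
Total minor-loss coefficient ΣK = 3·0.54 + 1·1 + 4·0.32 = 3.9.
ΔP = [f·L/D + ΣK]·(ρV²/2) = [0.04218·240/0.4011 + 3.9]·(1258·2.88²/2) = [25.24 + 3.9]·5217 = 1.52e+05 Pa.
Head loss h_f = ΔP/(ρg) = 1.52e+05/(1258·9.81) = 12.32 m.

h_f ≈ 12.32 m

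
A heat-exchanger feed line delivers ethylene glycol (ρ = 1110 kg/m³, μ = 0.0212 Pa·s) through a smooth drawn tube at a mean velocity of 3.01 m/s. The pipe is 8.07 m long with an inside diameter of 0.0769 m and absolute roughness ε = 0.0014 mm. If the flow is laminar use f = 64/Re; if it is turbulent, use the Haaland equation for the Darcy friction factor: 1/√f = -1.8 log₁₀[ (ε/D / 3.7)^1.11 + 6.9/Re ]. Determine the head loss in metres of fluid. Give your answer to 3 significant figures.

h_f ≈ 1.42 m

Reynolds number Re = ρVD/μ = 1110 · 3.01 · 0.0769 / 0.0212 = 1.212e+04.
Re > 4000 → turbulent. Relative roughness ε/D = 1.4e-06/0.0769 = 1.82e-05. Haaland: 1/√f = -1.8 log₁₀[(1.82e-05/3.7)^1.11 + 6.9/1.212e+04] = -1.8 log₁₀[1.28e-06 + 0.000569] = 5.839, so f = 0.02933.
Darcy-Weisbach: ΔP = f(L/D)(ρV²/2) = 0.02933·(8.07/0.0769)·(1110·3.01²/2) = 0.02933·104.9·5028 = 1.548e+04 Pa.
Head loss h_f = ΔP/(ρg) = 1.548e+04/(1110·9.81) = 1.42 m.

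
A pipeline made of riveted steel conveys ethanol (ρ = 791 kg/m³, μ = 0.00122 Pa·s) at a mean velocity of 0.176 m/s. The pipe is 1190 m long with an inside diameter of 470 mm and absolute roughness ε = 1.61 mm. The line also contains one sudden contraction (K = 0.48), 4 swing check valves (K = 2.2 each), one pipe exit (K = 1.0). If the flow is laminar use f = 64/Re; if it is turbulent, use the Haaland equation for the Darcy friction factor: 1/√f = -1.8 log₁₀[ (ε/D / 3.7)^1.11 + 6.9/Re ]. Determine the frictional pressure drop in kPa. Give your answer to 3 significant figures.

ΔP ≈ 1.03 kPa

Reynolds number Re = ρVD/μ = 791 · 0.176 · 0.47 / 0.00122 = 5.363e+04.
Re > 4000 → turbulent. Relative roughness ε/D = 0.00161/0.47 = 0.00343. Haaland: 1/√f = -1.8 log₁₀[(0.00343/3.7)^1.11 + 6.9/5.363e+04] = -1.8 log₁₀[0.000429 + 0.000129] = 5.856, so f = 0.02916.
Total minor-loss coefficient ΣK = 1·0.48 + 4·2.2 + 1·1 = 10.3.
ΔP = [f·L/D + ΣK]·(ρV²/2) = [0.02916·1190/0.47 + 10.3]·(791·0.176²/2) = [73.83 + 10.3]·12.25 = 1030 Pa.
ΔP = 1030 Pa = 1.03 kPa.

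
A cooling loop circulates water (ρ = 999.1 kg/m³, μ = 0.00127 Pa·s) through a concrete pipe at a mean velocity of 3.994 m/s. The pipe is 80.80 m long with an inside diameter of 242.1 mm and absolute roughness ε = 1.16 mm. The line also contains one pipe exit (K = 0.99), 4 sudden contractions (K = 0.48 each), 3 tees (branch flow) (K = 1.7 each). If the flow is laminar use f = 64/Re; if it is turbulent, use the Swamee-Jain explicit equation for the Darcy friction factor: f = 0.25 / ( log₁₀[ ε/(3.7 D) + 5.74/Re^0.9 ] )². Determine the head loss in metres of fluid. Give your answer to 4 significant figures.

h_f ≈ 14.70 m

Reynolds number Re = ρVD/μ = 999.1 · 3.994 · 0.2421 / 0.00127 = 7.607e+05.
Re > 4000 → turbulent. Relative roughness ε/D = 0.00116/0.2421 = 0.00479. Swamee-Jain: f = 0.25/(log₁₀[0.00479/3.7 + 5.74/7.607e+05^0.9])² = 0.25/(log₁₀[0.00129 + 2.92e-05])² = 0.25/(-2.878)² = 0.03018.
Total minor-loss coefficient ΣK = 1·0.99 + 4·0.48 + 3·1.7 = 8.01.
ΔP = [f·L/D + ΣK]·(ρV²/2) = [0.03018·80.8/0.2421 + 8.01]·(999.1·3.994²/2) = [10.07 + 8.01]·7969 = 1.441e+05 Pa.
Head loss h_f = ΔP/(ρg) = 1.441e+05/(999.1·9.81) = 14.70 m.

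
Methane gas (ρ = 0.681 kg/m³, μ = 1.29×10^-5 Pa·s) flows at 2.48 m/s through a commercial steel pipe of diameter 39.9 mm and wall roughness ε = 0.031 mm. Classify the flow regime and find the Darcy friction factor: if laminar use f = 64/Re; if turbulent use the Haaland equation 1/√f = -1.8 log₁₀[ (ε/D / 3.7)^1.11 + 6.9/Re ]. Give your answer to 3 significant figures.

f ≈ 0.0379

Re = ρVD/μ = 0.681·2.48·0.0399/1.29e-05 = 5224.
Re > 4000 → turbulent. ε/D = 3.1e-05/0.0399 = 0.000777; Haaland: 1/√f = -1.8 log₁₀[8.27e-05 + 0.00132] = 5.135, so f = 0.03793.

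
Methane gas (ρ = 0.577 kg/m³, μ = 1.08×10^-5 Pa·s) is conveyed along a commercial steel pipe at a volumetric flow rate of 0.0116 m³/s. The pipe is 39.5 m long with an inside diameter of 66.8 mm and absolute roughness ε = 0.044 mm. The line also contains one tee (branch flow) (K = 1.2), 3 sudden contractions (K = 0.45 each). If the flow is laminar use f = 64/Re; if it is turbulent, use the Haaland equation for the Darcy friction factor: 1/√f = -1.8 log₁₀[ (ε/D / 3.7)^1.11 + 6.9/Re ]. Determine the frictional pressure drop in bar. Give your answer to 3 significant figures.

Cross-sectional area A = πD²/4 = π(0.0668)²/4 = 0.003505 m²; mean velocity V = Q/A = 0.0116/0.003505 = 3.31 m/s.
Reynolds number Re = ρVD/μ = 0.577 · 3.31 · 0.0668 / 1.08e-05 = 1.181e+04.
Re > 4000 → turbulent. Relative roughness ε/D = 4.4e-05/0.0668 = 0.000659. Haaland: 1/√f = -1.8 log₁₀[(0.000659/3.7)^1.11 + 6.9/1.181e+04] = -1.8 log₁₀[6.89e-05 + 0.000584] = 5.733, so f = 0.03042.
Total minor-loss coefficient ΣK = 1·1.2 + 3·0.45 = 2.55.
ΔP = [f·L/D + ΣK]·(ρV²/2) = [0.03042·39.5/0.0668 + 2.55]·(0.577·3.31²/2) = [17.99 + 2.55]·3.161 = 64.92 Pa.
ΔP = 64.92 Pa = 6.49×10^-4 bar.

ΔP ≈ 6.49×10^-4 bar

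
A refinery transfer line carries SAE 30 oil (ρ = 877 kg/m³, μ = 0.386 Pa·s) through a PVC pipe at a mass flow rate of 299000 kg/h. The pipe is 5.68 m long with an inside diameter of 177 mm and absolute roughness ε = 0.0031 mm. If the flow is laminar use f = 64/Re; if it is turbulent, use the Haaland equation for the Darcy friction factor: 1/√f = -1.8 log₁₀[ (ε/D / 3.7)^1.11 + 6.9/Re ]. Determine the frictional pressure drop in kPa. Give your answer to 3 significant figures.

ṁ = 299000 kg/h = 299000/3600 = 83.06 kg/s.
A = πD²/4 = π(0.177)²/4 = 0.02461 m²; mean velocity V = ṁ/(ρA) = 83.06/(877 · 0.02461) = 3.849 m/s.
Reynolds number Re = ρVD/μ = 877 · 3.849 · 0.177 / 0.386 = 1548.
Re < 2300 → laminar flow, so f = 64/Re = 64/1548 = 0.04135 (the turbulent correlation is not needed).
Darcy-Weisbach: ΔP = f(L/D)(ρV²/2) = 0.04135·(5.68/0.177)·(877·3.849²/2) = 0.04135·32.09·6496 = 8619 Pa.
ΔP = 8619 Pa = 8.62 kPa.

ΔP ≈ 8.62 kPa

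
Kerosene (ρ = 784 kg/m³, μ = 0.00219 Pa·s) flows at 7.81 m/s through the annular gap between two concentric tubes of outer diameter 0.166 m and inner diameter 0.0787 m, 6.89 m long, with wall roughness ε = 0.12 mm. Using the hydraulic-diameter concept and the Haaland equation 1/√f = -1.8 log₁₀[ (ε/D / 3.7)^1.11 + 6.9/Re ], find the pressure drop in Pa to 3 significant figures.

ΔP ≈ 41800 Pa

Hydraulic diameter D_h = 4A/P = D_o - D_i = 0.166 - 0.0787 = 0.0873 m.
Re = ρVD_h/μ = 784·7.81·0.0873/0.00219 = 2.441e+05.
ε/D_h = 0.00012/0.0873 = 0.00137; Haaland gives 1/√f = -1.8 log₁₀[0.000156+2.83e-05] = 6.723, so f = 0.02213.
ΔP = f(L/D_h)(ρV²/2) = 0.02213·6.89/0.0873·2.391e+04 = 4.175e+04 Pa.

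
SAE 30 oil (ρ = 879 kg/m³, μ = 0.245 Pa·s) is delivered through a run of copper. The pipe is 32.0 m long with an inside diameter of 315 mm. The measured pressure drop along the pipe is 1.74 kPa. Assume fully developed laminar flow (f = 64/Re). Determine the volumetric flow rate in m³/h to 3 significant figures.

For laminar flow, f = 64/Re with Re = ρVD/μ, so Darcy-Weisbach reduces to ΔP = 32μLV/D². Solving for V: V = ΔP·D²/(32μL) = 1740·(0.315)²/(32·0.245·32) = 0.6882 m/s.
Check: Re = ρVD/μ = 879·0.6882·0.315/0.245 = 777.7 < 2300, so the laminar assumption holds.
Q = V·A = 0.6882·(π/4·0.315²) = 0.05363 m³/s = 193 m³/h.

Q ≈ 193 m³/h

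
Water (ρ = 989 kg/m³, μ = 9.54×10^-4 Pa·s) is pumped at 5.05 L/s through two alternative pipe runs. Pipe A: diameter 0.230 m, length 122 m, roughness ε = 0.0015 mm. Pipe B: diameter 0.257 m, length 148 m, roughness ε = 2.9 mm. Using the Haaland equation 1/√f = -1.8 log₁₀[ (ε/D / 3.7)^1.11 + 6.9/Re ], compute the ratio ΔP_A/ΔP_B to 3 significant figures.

Pipe A: V = Q/A = 0.00505/0.04155 = 0.1215 m/s; Re = 2.898e+04; ε/D = 6.52e-06; Haaland → f = 0.02352; ΔP_A = f(L/D)(ρV²/2) = 91.14 Pa.
Pipe B: V = Q/A = 0.00505/0.05187 = 0.09735 m/s; Re = 2.594e+04; ε/D = 0.0113; Haaland → f = 0.04153; ΔP_B = f(L/D)(ρV²/2) = 112.1 Pa.
ΔP_A/ΔP_B = 91.14/112.1 = 0.813.

ΔP_A/ΔP_B ≈ 0.813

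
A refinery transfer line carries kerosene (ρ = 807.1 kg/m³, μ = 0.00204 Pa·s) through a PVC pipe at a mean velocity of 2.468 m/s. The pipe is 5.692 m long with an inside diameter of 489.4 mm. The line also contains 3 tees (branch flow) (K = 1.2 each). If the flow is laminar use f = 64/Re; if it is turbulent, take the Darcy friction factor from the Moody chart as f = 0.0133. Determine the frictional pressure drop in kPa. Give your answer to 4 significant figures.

ΔP ≈ 9.229 kPa

Reynolds number Re = ρVD/μ = 807.1 · 2.468 · 0.4894 / 0.00204 = 4.779e+05.
Re > 4000 → turbulent; use the Moody-chart value f = 0.0133.
Total minor-loss coefficient ΣK = 3·1.2 = 3.6.
ΔP = [f·L/D + ΣK]·(ρV²/2) = [0.0133·5.692/0.4894 + 3.6]·(807.1·2.468²/2) = [0.1547 + 3.6]·2458 = 9229 Pa.
ΔP = 9229 Pa = 9.229 kPa.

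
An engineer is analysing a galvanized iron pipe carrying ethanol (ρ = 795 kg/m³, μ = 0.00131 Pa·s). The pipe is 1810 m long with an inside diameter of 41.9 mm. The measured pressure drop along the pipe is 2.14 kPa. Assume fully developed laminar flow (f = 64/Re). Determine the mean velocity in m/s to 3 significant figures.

V ≈ 0.0495 m/s

For laminar flow, f = 64/Re with Re = ρVD/μ, so Darcy-Weisbach reduces to ΔP = 32μLV/D². Solving for V: V = ΔP·D²/(32μL) = 2140·(0.0419)²/(32·0.00131·1810) = 0.04952 m/s.
Check: Re = ρVD/μ = 795·0.04952·0.0419/0.00131 = 1259 < 2300, so the laminar assumption holds.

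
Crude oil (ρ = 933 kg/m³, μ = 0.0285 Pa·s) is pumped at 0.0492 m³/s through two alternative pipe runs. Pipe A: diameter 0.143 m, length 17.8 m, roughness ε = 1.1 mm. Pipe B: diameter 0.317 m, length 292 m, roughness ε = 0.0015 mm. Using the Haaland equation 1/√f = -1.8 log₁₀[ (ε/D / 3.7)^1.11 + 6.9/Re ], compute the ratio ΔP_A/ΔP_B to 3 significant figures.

ΔP_A/ΔP_B ≈ 3.64

Pipe A: V = Q/A = 0.0492/0.01606 = 3.063 m/s; Re = 1.434e+04; ε/D = 0.00769; Haaland → f = 0.03898; ΔP_A = f(L/D)(ρV²/2) = 2.124e+04 Pa.
Pipe B: V = Q/A = 0.0492/0.07892 = 0.6234 m/s; Re = 6469; ε/D = 4.73e-06; Haaland → f = 0.03495; ΔP_B = f(L/D)(ρV²/2) = 5836 Pa.
ΔP_A/ΔP_B = 2.124e+04/5836 = 3.64.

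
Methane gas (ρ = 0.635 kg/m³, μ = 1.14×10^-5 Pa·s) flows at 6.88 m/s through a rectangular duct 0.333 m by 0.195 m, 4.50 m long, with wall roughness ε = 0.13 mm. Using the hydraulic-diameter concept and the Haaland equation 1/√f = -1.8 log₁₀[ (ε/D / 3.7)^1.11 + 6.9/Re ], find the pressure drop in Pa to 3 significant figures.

ΔP ≈ 5.59 Pa

Hydraulic diameter D_h = 4A/P = 4·(0.333·0.195)/(2·(0.333+0.195)) = 0.2597/1.056 = 0.246 m.
Re = ρVD_h/μ = 0.635·6.88·0.246/1.14e-05 = 9.426e+04.
ε/D_h = 0.00013/0.246 = 0.000529; Haaland gives 1/√f = -1.8 log₁₀[5.39e-05+7.32e-05] = 7.012, so f = 0.02034.
ΔP = f(L/D_h)(ρV²/2) = 0.02034·4.5/0.246·15.03 = 5.592 Pa.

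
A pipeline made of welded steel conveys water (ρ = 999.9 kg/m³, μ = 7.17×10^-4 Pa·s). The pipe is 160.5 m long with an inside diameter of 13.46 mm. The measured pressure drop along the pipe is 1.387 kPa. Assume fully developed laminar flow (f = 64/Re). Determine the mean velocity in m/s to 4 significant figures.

For laminar flow, f = 64/Re with Re = ρVD/μ, so Darcy-Weisbach reduces to ΔP = 32μLV/D². Solving for V: V = ΔP·D²/(32μL) = 1387·(0.01346)²/(32·0.000717·160.5) = 0.06824 m/s.
Check: Re = ρVD/μ = 999.9·0.06824·0.01346/0.000717 = 1281 < 2300, so the laminar assumption holds.

V ≈ 0.06824 m/s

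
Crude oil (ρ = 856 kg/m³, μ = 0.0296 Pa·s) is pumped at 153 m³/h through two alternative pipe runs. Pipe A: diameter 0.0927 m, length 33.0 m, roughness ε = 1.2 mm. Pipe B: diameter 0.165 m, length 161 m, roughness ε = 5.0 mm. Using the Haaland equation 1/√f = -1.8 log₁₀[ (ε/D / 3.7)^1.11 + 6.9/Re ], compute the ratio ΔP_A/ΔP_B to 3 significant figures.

ΔP_A/ΔP_B ≈ 2.67

Pipe A: V = Q/A = 0.0425/0.006749 = 6.297 m/s; Re = 1.688e+04; ε/D = 0.0129; Haaland → f = 0.04426; ΔP_A = f(L/D)(ρV²/2) = 2.674e+05 Pa.
Pipe B: V = Q/A = 0.0425/0.02138 = 1.988 m/s; Re = 9484; ε/D = 0.0303; Haaland → f = 0.06068; ΔP_B = f(L/D)(ρV²/2) = 1.001e+05 Pa.
ΔP_A/ΔP_B = 2.674e+05/1.001e+05 = 2.67.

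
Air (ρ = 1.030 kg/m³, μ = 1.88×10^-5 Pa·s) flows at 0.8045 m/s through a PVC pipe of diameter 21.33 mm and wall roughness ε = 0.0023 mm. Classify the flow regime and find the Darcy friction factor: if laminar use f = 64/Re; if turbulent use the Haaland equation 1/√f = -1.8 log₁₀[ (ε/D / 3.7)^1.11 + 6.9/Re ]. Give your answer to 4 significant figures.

f ≈ 0.06807

Re = ρVD/μ = 1.03·0.8045·0.02133/1.88e-05 = 940.1.
Re < 2300 → laminar, so f = 64/Re = 0.06807 (roughness is irrelevant in laminar flow).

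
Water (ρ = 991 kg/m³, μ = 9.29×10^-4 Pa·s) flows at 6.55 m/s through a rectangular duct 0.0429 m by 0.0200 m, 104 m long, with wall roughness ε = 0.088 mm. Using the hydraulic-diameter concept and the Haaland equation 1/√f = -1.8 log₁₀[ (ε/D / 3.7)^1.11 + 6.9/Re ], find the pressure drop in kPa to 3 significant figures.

ΔP ≈ 2220 kPa

Hydraulic diameter D_h = 4A/P = 4·(0.0429·0.02)/(2·(0.0429+0.02)) = 0.003432/0.1258 = 0.02728 m.
Re = ρVD_h/μ = 991·6.55·0.02728/0.000929 = 1.906e+05.
ε/D_h = 8.8e-05/0.02728 = 0.00323; Haaland gives 1/√f = -1.8 log₁₀[0.000402+3.62e-05] = 6.046, so f = 0.02736.
ΔP = f(L/D_h)(ρV²/2) = 0.02736·104/0.02728·2.126e+04 = 2.217e+06 Pa.
ΔP = 2220 kPa.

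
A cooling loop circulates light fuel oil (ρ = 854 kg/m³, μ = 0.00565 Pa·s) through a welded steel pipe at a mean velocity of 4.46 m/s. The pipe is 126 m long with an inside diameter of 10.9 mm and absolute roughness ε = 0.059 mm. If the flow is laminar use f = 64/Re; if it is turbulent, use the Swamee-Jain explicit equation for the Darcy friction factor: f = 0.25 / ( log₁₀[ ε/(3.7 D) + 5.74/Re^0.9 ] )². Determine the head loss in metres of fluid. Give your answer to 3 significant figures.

h_f ≈ 479 m

Reynolds number Re = ρVD/μ = 854 · 4.46 · 0.0109 / 0.00565 = 7348.
Re > 4000 → turbulent. Relative roughness ε/D = 5.9e-05/0.0109 = 0.00541. Swamee-Jain: f = 0.25/(log₁₀[0.00541/3.7 + 5.74/7348^0.9])² = 0.25/(log₁₀[0.00146 + 0.0019])² = 0.25/(-2.473)² = 0.04088.
Darcy-Weisbach: ΔP = f(L/D)(ρV²/2) = 0.04088·(126/0.0109)·(854·4.46²/2) = 0.04088·1.156e+04·8494 = 4.014e+06 Pa.
Head loss h_f = ΔP/(ρg) = 4.014e+06/(854·9.81) = 479 m.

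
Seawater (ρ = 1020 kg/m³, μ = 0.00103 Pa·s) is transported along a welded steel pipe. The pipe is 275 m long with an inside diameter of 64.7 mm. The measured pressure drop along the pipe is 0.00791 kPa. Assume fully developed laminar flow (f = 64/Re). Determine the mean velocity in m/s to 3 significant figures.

V ≈ 0.00365 m/s

For laminar flow, f = 64/Re with Re = ρVD/μ, so Darcy-Weisbach reduces to ΔP = 32μLV/D². Solving for V: V = ΔP·D²/(32μL) = 7.91·(0.0647)²/(32·0.00103·275) = 0.003653 m/s.
Check: Re = ρVD/μ = 1020·0.003653·0.0647/0.00103 = 234.1 < 2300, so the laminar assumption holds.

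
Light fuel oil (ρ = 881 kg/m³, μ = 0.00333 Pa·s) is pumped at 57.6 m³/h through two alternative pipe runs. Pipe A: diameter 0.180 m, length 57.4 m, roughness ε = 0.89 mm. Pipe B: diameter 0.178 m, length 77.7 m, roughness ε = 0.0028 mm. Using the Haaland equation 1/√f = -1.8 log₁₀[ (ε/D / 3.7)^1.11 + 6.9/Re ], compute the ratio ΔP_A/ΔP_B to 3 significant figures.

Pipe A: V = Q/A = 0.016/0.02545 = 0.6288 m/s; Re = 2.994e+04; ε/D = 0.00494; Haaland → f = 0.03301; ΔP_A = f(L/D)(ρV²/2) = 1833 Pa.
Pipe B: V = Q/A = 0.016/0.02488 = 0.643 m/s; Re = 3.028e+04; ε/D = 1.57e-05; Haaland → f = 0.02329; ΔP_B = f(L/D)(ρV²/2) = 1852 Pa.
ΔP_A/ΔP_B = 1833/1852 = 0.990.

ΔP_A/ΔP_B ≈ 0.990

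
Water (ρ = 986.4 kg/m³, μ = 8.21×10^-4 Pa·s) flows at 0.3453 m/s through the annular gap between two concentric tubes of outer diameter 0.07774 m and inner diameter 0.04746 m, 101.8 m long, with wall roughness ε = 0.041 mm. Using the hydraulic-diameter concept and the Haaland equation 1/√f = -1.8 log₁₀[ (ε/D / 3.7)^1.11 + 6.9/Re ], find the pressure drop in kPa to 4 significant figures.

ΔP ≈ 6.137 kPa

Hydraulic diameter D_h = 4A/P = D_o - D_i = 0.07774 - 0.04746 = 0.03028 m.
Re = ρVD_h/μ = 986.4·0.3453·0.03028/0.000821 = 1.256e+04.
ε/D_h = 4.1e-05/0.03028 = 0.00135; Haaland gives 1/√f = -1.8 log₁₀[0.000153+0.000549] = 5.676, so f = 0.03104.
ΔP = f(L/D_h)(ρV²/2) = 0.03104·101.8/0.03028·58.81 = 6137 Pa.
ΔP = 6.137 kPa.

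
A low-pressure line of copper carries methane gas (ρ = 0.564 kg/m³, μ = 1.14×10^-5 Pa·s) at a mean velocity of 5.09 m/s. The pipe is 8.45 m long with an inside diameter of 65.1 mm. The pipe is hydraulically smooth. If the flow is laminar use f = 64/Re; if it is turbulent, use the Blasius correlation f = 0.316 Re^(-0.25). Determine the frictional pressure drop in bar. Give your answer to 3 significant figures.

Reynolds number Re = ρVD/μ = 0.564 · 5.09 · 0.0651 / 1.14e-05 = 1.639e+04.
Re > 4000 → turbulent. Smooth-pipe (Blasius): f = 0.316 Re^(-0.25) = 0.316/(1.639e+04)^0.25 = 0.02793.
Darcy-Weisbach: ΔP = f(L/D)(ρV²/2) = 0.02793·(8.45/0.0651)·(0.564·5.09²/2) = 0.02793·129.8·7.306 = 26.48 Pa.
ΔP = 26.48 Pa = 2.65×10^-4 bar.

ΔP ≈ 2.65×10^-4 bar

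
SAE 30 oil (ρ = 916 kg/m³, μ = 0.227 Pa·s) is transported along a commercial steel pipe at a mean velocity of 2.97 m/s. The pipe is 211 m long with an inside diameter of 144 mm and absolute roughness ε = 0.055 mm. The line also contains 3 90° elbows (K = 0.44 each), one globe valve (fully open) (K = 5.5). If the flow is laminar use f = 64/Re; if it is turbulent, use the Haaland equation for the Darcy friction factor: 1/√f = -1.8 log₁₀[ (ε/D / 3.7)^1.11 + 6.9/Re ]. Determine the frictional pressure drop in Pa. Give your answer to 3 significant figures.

ΔP ≈ 247000 Pa

Reynolds number Re = ρVD/μ = 916 · 2.97 · 0.144 / 0.227 = 1726.
Re < 2300 → laminar flow, so f = 64/Re = 64/1726 = 0.03708 (the turbulent correlation is not needed).
Total minor-loss coefficient ΣK = 3·0.44 + 1·5.5 = 6.82.
ΔP = [f·L/D + ΣK]·(ρV²/2) = [0.03708·211/0.144 + 6.82]·(916·2.97²/2) = [54.34 + 6.82]·4040 = 2.471e+05 Pa.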